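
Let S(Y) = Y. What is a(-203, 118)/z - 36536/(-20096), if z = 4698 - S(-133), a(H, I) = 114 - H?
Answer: 22859481/12135472 ≈ 1.8837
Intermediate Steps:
z = 4831 (z = 4698 - 1*(-133) = 4698 + 133 = 4831)
a(-203, 118)/z - 36536/(-20096) = (114 - 1*(-203))/4831 - 36536/(-20096) = (114 + 203)*(1/4831) - 36536*(-1/20096) = 317*(1/4831) + 4567/2512 = 317/4831 + 4567/2512 = 22859481/12135472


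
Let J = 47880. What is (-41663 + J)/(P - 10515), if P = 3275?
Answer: -6217/7240 ≈ -0.85870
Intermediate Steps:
(-41663 + J)/(P - 10515) = (-41663 + 47880)/(3275 - 10515) = 6217/(-7240) = 6217*(-1/7240) = -6217/7240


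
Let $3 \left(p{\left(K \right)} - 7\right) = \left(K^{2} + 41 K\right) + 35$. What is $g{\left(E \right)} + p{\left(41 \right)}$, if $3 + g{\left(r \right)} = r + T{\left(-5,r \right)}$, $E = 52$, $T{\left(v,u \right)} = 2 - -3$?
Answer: $\frac{3580}{3} \approx 1193.3$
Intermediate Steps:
$T{\left(v,u \right)} = 5$ ($T{\left(v,u \right)} = 2 + 3 = 5$)
$p{\left(K \right)} = \frac{56}{3} + \frac{K^{2}}{3} + \frac{41 K}{3}$ ($p{\left(K \right)} = 7 + \frac{\left(K^{2} + 41 K\right) + 35}{3} = 7 + \frac{35 + K^{2} + 41 K}{3} = 7 + \left(\frac{35}{3} + \frac{K^{2}}{3} + \frac{41 K}{3}\right) = \frac{56}{3} + \frac{K^{2}}{3} + \frac{41 K}{3}$)
$g{\left(r \right)} = 2 + r$ ($g{\left(r \right)} = -3 + \left(r + 5\right) = -3 + \left(5 + r\right) = 2 + r$)
$g{\left(E \right)} + p{\left(41 \right)} = \left(2 + 52\right) + \left(\frac{56}{3} + \frac{41^{2}}{3} + \frac{41}{3} \cdot 41\right) = 54 + \left(\frac{56}{3} + \frac{1}{3} \cdot 1681 + \frac{1681}{3}\right) = 54 + \left(\frac{56}{3} + \frac{1681}{3} + \frac{1681}{3}\right) = 54 + \frac{3418}{3} = \frac{3580}{3}$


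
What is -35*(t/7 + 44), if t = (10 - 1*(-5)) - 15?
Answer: -1540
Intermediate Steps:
t = 0 (t = (10 + 5) - 15 = 15 - 15 = 0)
-35*(t/7 + 44) = -35*(0/7 + 44) = -35*(0*(1/7) + 44) = -35*(0 + 44) = -35*44 = -1540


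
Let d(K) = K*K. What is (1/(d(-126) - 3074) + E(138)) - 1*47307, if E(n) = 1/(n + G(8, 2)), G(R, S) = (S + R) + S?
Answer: -22710904787/480075 ≈ -47307.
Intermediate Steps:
d(K) = K**2
G(R, S) = R + 2*S (G(R, S) = (R + S) + S = R + 2*S)
E(n) = 1/(12 + n) (E(n) = 1/(n + (8 + 2*2)) = 1/(n + (8 + 4)) = 1/(n + 12) = 1/(12 + n))
(1/(d(-126) - 3074) + E(138)) - 1*47307 = (1/((-126)**2 - 3074) + 1/(12 + 138)) - 1*47307 = (1/(15876 - 3074) + 1/150) - 47307 = (1/12802 + 1/150) - 47307 = 3238/480075 - 47307 = -22710904787/480075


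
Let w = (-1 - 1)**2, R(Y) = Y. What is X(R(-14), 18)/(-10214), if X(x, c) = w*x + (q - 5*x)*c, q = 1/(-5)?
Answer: -3001/25535 ≈ -0.11752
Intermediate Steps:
q = -1/5 (q = 1*(-1/5) = -1/5 ≈ -0.20000)
w = 4 (w = (-2)**2 = 4)
X(x, c) = 4*x + c*(-1/5 - 5*x) (X(x, c) = 4*x + (-1/5 - 5*x)*c = 4*x + c*(-1/5 - 5*x))
X(R(-14), 18)/(-10214) = (4*(-14) - 1/5*18 - 5*18*(-14))/(-10214) = (-56 - 18/5 + 1260)*(-1/10214) = (6002/5)*(-1/10214) = -3001/25535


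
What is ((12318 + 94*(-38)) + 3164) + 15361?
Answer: 27271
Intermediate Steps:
((12318 + 94*(-38)) + 3164) + 15361 = ((12318 - 3572) + 3164) + 15361 = (8746 + 3164) + 15361 = 11910 + 15361 = 27271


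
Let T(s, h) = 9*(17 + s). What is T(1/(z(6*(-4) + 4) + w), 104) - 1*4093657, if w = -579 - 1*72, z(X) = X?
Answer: -2746741193/671 ≈ -4.0935e+6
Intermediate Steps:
w = -651 (w = -579 - 72 = -651)
T(s, h) = 153 + 9*s
T(1/(z(6*(-4) + 4) + w), 104) - 1*4093657 = (153 + 9/((6*(-4) + 4) - 651)) - 1*4093657 = (153 + 9/((-24 + 4) - 651)) - 4093657 = (153 + 9/(-20 - 651)) - 4093657 = (153 + 9/(-671)) - 4093657 = (153 + 9*(-1/671)) - 4093657 = (153 - 9/671) - 4093657 = 102654/671 - 4093657 = -2746741193/671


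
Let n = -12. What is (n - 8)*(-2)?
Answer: 40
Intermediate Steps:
(n - 8)*(-2) = (-12 - 8)*(-2) = -20*(-2) = 40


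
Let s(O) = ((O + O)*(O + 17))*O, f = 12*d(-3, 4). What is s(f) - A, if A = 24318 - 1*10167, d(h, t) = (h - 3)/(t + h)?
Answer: -584391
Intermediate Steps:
d(h, t) = (-3 + h)/(h + t)
A = 14151 (A = 24318 - 10167 = 14151)
f = -72 (f = 12*((-3 - 3)/(-3 + 4)) = 12*(-6/1) = 12*(1*(-6)) = 12*(-6) = -72)
s(O) = 2*O**2*(17 + O) (s(O) = ((2*O)*(17 + O))*O = (2*O*(17 + O))*O = 2*O**2*(17 + O))
s(f) - A = 2*(-72)**2*(17 - 72) - 1*14151 = 2*5184*(-55) - 14151 = -570240 - 14151 = -584391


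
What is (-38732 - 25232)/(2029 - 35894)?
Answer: 63964/33865 ≈ 1.8888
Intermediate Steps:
(-38732 - 25232)/(2029 - 35894) = -63964/(-33865) = -63964*(-1/33865) = 63964/33865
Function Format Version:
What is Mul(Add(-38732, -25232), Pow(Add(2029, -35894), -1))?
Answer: Rational(63964, 33865) ≈ 1.8888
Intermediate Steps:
Mul(Add(-38732, -25232), Pow(Add(2029, -35894), -1)) = Mul(-63964, Pow(-33865, -1)) = Mul(-63964, Rational(-1, 33865)) = Rational(63964, 33865)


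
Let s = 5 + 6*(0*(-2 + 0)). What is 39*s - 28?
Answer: 167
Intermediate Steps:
s = 5 (s = 5 + 6*(0*(-2)) = 5 + 6*0 = 5 + 0 = 5)
39*s - 28 = 39*5 - 28 = 195 - 28 = 167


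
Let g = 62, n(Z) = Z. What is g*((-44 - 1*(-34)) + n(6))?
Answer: -248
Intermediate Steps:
g*((-44 - 1*(-34)) + n(6)) = 62*((-44 - 1*(-34)) + 6) = 62*((-44 + 34) + 6) = 62*(-10 + 6) = 62*(-4) = -248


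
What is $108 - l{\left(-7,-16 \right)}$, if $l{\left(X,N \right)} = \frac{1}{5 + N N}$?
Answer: $\frac{28187}{261} \approx 108.0$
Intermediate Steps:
$l{\left(X,N \right)} = \frac{1}{5 + N^{2}}$
$108 - l{\left(-7,-16 \right)} = 108 - \frac{1}{5 + \left(-16\right)^{2}} = 108 - \frac{1}{5 + 256} = 108 - \frac{1}{261} = \frac{28187}{261}$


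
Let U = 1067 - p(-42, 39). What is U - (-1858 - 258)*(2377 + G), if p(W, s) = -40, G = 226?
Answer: 5509055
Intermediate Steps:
U = 1107 (U = 1067 - 1*(-40) = 1067 + 40 = 1107)
U - (-1858 - 258)*(2377 + G) = 1107 - (-1858 - 258)*(2377 + 226) = 1107 - (-2116)*2603 = 1107 - 1*(-5507948) = 1107 + 5507948 = 5509055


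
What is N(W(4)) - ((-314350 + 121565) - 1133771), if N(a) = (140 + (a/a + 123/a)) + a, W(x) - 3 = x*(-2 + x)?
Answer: 14593911/11 ≈ 1.3267e+6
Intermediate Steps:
W(x) = 3 + x*(-2 + x)
N(a) = 141 + a + 123/a (N(a) = (140 + (1 + 123/a)) + a = (141 + 123/a) + a = 141 + a + 123/a)
N(W(4)) - ((-314350 + 121565) - 1133771) = (141 + (3 + 4² - 2*4) + 123/(3 + 4² - 2*4)) - ((-314350 + 121565) - 1133771) = (141 + (3 + 16 - 8) + 123/(3 + 16 - 8)) - (-192785 - 1133771) = (141 + 11 + 123/11) - 1*(-1326556) = (141 + 11 + 123*(1/11)) + 1326556 = (141 + 11 + 123/11) + 1326556 = 1795/11 + 1326556 = 14593911/11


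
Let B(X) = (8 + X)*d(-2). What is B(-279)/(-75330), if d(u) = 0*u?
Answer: 0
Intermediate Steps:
d(u) = 0
B(X) = 0 (B(X) = (8 + X)*0 = 0)
B(-279)/(-75330) = 0/(-75330) = 0*(-1/75330) = 0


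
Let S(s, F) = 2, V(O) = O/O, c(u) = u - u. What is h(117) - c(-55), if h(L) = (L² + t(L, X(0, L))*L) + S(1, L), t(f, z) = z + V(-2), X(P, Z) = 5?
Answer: 14393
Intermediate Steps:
c(u) = 0
V(O) = 1
t(f, z) = 1 + z (t(f, z) = z + 1 = 1 + z)
h(L) = 2 + L² + 6*L (h(L) = (L² + (1 + 5)*L) + 2 = (L² + 6*L) + 2 = 2 + L² + 6*L)
h(117) - c(-55) = (2 + 117² + 6*117) - 1*0 = (2 + 13689 + 702) + 0 = 14393 + 0 = 14393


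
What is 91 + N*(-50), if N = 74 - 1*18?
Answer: -2709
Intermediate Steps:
N = 56 (N = 74 - 18 = 56)
91 + N*(-50) = 91 + 56*(-50) = 91 - 2800 = -2709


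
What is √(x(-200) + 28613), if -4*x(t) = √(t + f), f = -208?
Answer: √(114452 - 2*I*√102)/2 ≈ 169.15 - 0.014927*I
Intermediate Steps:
x(t) = -√(-208 + t)/4 (x(t) = -√(t - 208)/4 = -√(-208 + t)/4)
√(x(-200) + 28613) = √(-√(-208 - 200)/4 + 28613) = √(-I*√102/2 + 28613) = √(28613 - I*√102/2)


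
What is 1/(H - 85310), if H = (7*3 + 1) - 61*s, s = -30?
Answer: -1/83458 ≈ -1.1982e-5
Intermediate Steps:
H = 1852 (H = (7*3 + 1) - 61*(-30) = (21 + 1) + 1830 = 22 + 1830 = 1852)
1/(H - 85310) = 1/(1852 - 85310) = 1/(-83458) = -1/83458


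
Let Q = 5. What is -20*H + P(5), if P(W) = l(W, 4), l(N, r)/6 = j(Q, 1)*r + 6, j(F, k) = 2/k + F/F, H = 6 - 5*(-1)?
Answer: -112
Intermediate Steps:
H = 11 (H = 6 + 5 = 11)
j(F, k) = 1 + 2/k (j(F, k) = 2/k + 1 = 1 + 2/k)
l(N, r) = 36 + 18*r (l(N, r) = 6*(((2 + 1)/1)*r + 6) = 6*((1*3)*r + 6) = 6*(3*r + 6) = 6*(6 + 3*r) = 36 + 18*r)
P(W) = 108 (P(W) = 36 + 18*4 = 36 + 72 = 108)
-20*H + P(5) = -20*11 + 108 = -220 + 108 = -112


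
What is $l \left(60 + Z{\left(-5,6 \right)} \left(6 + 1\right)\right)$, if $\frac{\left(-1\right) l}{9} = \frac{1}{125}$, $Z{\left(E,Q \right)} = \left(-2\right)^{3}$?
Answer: $- \frac{36}{125} \approx -0.288$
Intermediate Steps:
$Z{\left(E,Q \right)} = -8$
$l = - \frac{9}{125} \approx -0.072$
$l \left(60 + Z{\left(-5,6 \right)} \left(6 + 1\right)\right) = - \frac{9 \left(60 - 8 \left(6 + 1\right)\right)}{125} = - \frac{9 \left(60 - 56\right)}{125} = \left(- \frac{9}{125}\right) 4 = - \frac{36}{125}$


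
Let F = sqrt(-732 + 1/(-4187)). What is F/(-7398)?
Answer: -I*sqrt(12832673495)/30975426 ≈ -0.0036571*I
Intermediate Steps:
F = I*sqrt(12832673495)/4187 (F = sqrt(-732 - 1/4187) = sqrt(-3064885/4187) = I*sqrt(12832673495)/4187 ≈ 27.056*I)
F/(-7398) = (I*sqrt(12832673495)/4187)/(-7398) = (I*sqrt(12832673495)/4187)*(-1/7398) = -I*sqrt(12832673495)/30975426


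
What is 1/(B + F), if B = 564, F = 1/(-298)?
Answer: 298/168071 ≈ 0.0017731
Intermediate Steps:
F = -1/298 ≈ -0.0033557
1/(B + F) = 1/(564 - 1/298) = 1/(168071/298) = 298/168071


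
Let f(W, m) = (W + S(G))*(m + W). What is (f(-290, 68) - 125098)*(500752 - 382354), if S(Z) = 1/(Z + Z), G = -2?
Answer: -7182318675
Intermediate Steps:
S(Z) = 1/(2*Z)
f(W, m) = (-¼ + W)*(W + m) (f(W, m) = (W + (½)/(-2))*(m + W) = (W + (½)*(-½))*(W + m) = (W - ¼)*(W + m) = (-¼ + W)*(W + m))
(f(-290, 68) - 125098)*(500752 - 382354) = (((-290)² - ¼*(-290) - ¼*68 - 290*68) - 125098)*(500752 - 382354) = ((84100 + 145/2 - 17 - 19720) - 125098)*118398 = (128871/2 - 125098)*118398 = -121325/2*118398 = -7182318675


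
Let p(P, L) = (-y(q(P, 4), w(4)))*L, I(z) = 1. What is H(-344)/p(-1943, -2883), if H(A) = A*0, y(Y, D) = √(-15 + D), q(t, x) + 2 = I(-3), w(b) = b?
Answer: 0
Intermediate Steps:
q(t, x) = -1 (q(t, x) = -2 + 1 = -1)
H(A) = 0
p(P, L) = -I*L*√11 (p(P, L) = (-√(-15 + 4))*L = (-√(-11))*L = (-I*√11)*L = -I*L*√11)
H(-344)/p(-1943, -2883) = 0/((-1*I*(-2883)*√11)) = 0/((2883*I*√11)) = 0*(-I*√11/31713) = 0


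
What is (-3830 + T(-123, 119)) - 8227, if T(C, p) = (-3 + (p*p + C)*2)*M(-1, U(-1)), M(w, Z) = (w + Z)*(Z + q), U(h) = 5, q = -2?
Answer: 324819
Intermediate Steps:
M(w, Z) = (-2 + Z)*(Z + w) (M(w, Z) = (w + Z)*(Z - 2) = (Z + w)*(-2 + Z) = (-2 + Z)*(Z + w))
T(C, p) = -36 + 24*C + 24*p**2 (T(C, p) = (-3 + (p*p + C)*2)*(5**2 - 2*5 - 2*(-1) + 5*(-1)) = (-3 + (p**2 + C)*2)*(25 - 10 + 2 - 5) = (-3 + (C + p**2)*2)*12 = (-3 + (2*C + 2*p**2))*12 = (-3 + 2*C + 2*p**2)*12 = -36 + 24*C + 24*p**2)
(-3830 + T(-123, 119)) - 8227 = (-3830 + (-36 + 24*(-123) + 24*119**2)) - 8227 = (-3830 + (-36 - 2952 + 24*14161)) - 8227 = (-3830 + (-36 - 2952 + 339864)) - 8227 = (-3830 + 336876) - 8227 = 333046 - 8227 = 324819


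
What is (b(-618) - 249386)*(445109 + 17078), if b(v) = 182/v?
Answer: -35616298918255/309 ≈ -1.1526e+11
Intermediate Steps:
(b(-618) - 249386)*(445109 + 17078) = (182/(-618) - 249386)*(445109 + 17078) = (182*(-1/618) - 249386)*462187 = (-91/309 - 249386)*462187 = -77060365/309*462187 = -35616298918255/309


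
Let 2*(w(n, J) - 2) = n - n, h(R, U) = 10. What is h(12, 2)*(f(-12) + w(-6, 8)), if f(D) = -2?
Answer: 0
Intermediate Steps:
w(n, J) = 2 (w(n, J) = 2 + (n - n)/2 = 2 + (½)*0 = 2 + 0 = 2)
h(12, 2)*(f(-12) + w(-6, 8)) = 10*(-2 + 2) = 10*0 = 0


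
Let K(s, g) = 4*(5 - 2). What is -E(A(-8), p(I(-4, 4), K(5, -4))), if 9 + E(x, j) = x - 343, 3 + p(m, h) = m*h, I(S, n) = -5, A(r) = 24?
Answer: 328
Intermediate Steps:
K(s, g) = 12 (K(s, g) = 4*3 = 12)
p(m, h) = -3 + h*m (p(m, h) = -3 + m*h = -3 + h*m)
E(x, j) = -352 + x (E(x, j) = -9 + (x - 343) = -9 + (-343 + x) = -352 + x)
-E(A(-8), p(I(-4, 4), K(5, -4))) = -(-352 + 24) = -1*(-328) = 328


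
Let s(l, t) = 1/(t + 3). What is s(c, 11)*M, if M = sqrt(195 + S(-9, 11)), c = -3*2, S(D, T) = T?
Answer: sqrt(206)/14 ≈ 1.0252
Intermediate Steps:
c = -6
M = sqrt(206) (M = sqrt(195 + 11) = sqrt(206) ≈ 14.353)
s(l, t) = 1/(3 + t)
s(c, 11)*M = sqrt(206)/(3 + 11) = sqrt(206)/14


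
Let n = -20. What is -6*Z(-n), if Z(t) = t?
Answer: -120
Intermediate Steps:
-6*Z(-n) = -(-6)*(-20) = -6*20 = -120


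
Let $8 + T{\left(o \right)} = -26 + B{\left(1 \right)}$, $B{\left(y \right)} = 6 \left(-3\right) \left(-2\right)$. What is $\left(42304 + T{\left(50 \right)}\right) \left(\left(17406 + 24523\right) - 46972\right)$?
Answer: $-213349158$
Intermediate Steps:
$B{\left(y \right)} = 36$ ($B{\left(y \right)} = \left(-18\right) \left(-2\right) = 36$)
$T{\left(o \right)} = 2$ ($T{\left(o \right)} = -8 + \left(-26 + 36\right) = -8 + 10 = 2$)
$\left(42304 + T{\left(50 \right)}\right) \left(\left(17406 + 24523\right) - 46972\right) = \left(42304 + 2\right) \left(\left(17406 + 24523\right) - 46972\right) = 42306 \left(41929 - 46972\right) = 42306 \left(-5043\right) = -213349158$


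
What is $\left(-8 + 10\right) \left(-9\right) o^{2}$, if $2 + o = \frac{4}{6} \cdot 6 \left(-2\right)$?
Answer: $-1800$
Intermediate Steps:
$o = -10$ ($o = -2 + \frac{4}{6} \cdot 6 \left(-2\right) = -2 + 4 \cdot \frac{1}{6} \cdot 6 \left(-2\right) = -2 + \frac{2}{3} \cdot 6 \left(-2\right) = -2 + 4 \left(-2\right) = -2 - 8 = -10$)
$\left(-8 + 10\right) \left(-9\right) o^{2} = \left(-8 + 10\right) \left(-9\right) \left(-10\right)^{2} = 2 \left(-9\right) 100 = \left(-18\right) 100 = -1800$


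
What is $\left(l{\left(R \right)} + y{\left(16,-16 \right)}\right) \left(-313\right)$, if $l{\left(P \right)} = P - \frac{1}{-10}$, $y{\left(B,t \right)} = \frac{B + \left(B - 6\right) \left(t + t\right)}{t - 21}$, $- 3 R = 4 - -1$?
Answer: $- \frac{2310253}{1110} \approx -2081.3$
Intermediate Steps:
$R = - \frac{5}{3}$ ($R = - \frac{4 - -1}{3} = - \frac{4 + 1}{3} = \left(- \frac{1}{3}\right) 5 = - \frac{5}{3} \approx -1.6667$)
$y{\left(B,t \right)} = \frac{B + 2 t \left(-6 + B\right)}{-21 + t}$ ($y{\left(B,t \right)} = \frac{B + \left(-6 + B\right) 2 t}{-21 + t} = \frac{B + 2 t \left(-6 + B\right)}{-21 + t}$)
$l{\left(P \right)} = \frac{1}{10} + P$ ($l{\left(P \right)} = P - - \frac{1}{10} = P + \frac{1}{10} = \frac{1}{10} + P$)
$\left(l{\left(R \right)} + y{\left(16,-16 \right)}\right) \left(-313\right) = \left(\left(\frac{1}{10} - \frac{5}{3}\right) + \frac{16 - -192 + 2 \cdot 16 \left(-16\right)}{-21 - 16}\right) \left(-313\right) = \left(- \frac{47}{30} + \frac{16 + 192 - 512}{-37}\right) \left(-313\right) = \left(- \frac{47}{30} - - \frac{304}{37}\right) \left(-313\right) = \left(- \frac{47}{30} + \frac{304}{37}\right) \left(-313\right) = \frac{7381}{1110} \left(-313\right) = - \frac{2310253}{1110}$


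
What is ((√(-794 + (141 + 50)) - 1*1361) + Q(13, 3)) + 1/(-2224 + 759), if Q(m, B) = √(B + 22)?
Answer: -1986541/1465 + 3*I*√67 ≈ -1356.0 + 24.556*I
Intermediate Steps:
Q(m, B) = √(22 + B)
((√(-794 + (141 + 50)) - 1*1361) + Q(13, 3)) + 1/(-2224 + 759) = ((√(-794 + (141 + 50)) - 1*1361) + √(22 + 3)) + 1/(-2224 + 759) = ((√(-794 + 191) - 1361) + √25) + 1/(-1465) = ((√(-603) - 1361) + 5) - 1/1465 = ((3*I*√67 - 1361) + 5) - 1/1465 = ((-1361 + 3*I*√67) + 5) - 1/1465 = (-1356 + 3*I*√67) - 1/1465 = -1986541/1465 + 3*I*√67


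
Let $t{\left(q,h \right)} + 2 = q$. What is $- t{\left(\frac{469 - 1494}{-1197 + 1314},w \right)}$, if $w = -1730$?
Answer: $\frac{1259}{117} \approx 10.761$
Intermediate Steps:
$t{\left(q,h \right)} = -2 + q$
$- t{\left(\frac{469 - 1494}{-1197 + 1314},w \right)} = - (-2 + \frac{469 - 1494}{-1197 + 1314}) = - (-2 - \frac{1025}{117}) = \left(-1\right) \left(- \frac{1259}{117}\right) = \frac{1259}{117}$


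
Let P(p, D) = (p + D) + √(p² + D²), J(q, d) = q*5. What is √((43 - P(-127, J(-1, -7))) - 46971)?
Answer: √(-46796 - √16154) ≈ 216.62*I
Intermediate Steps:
J(q, d) = 5*q
P(p, D) = D + p + √(D² + p²) (P(p, D) = (D + p) + √(D² + p²) = D + p + √(D² + p²))
√((43 - P(-127, J(-1, -7))) - 46971) = √((43 - (5*(-1) - 127 + √((5*(-1))² + (-127)²))) - 46971) = √((43 - (-5 - 127 + √((-5)² + 16129))) - 46971) = √((43 - (-5 - 127 + √(25 + 16129))) - 46971) = √((43 - (-5 - 127 + √16154)) - 46971) = √((43 - (-132 + √16154)) - 46971) = √((43 + (132 - √16154)) - 46971) = √((175 - √16154) - 46971) = √(-46796 - √16154)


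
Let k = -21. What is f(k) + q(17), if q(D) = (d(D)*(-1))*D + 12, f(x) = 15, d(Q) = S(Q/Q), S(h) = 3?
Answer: -24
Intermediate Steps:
d(Q) = 3
q(D) = 12 - 3*D (q(D) = (3*(-1))*D + 12 = -3*D + 12 = 12 - 3*D)
f(k) + q(17) = 15 + (12 - 3*17) = 15 + (12 - 51) = 15 - 39 = -24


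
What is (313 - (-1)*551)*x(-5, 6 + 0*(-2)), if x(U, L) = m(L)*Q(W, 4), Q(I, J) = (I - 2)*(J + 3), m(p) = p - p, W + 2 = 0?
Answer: 0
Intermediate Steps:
W = -2 (W = -2 + 0 = -2)
m(p) = 0
Q(I, J) = (-2 + I)*(3 + J)
x(U, L) = 0 (x(U, L) = 0*(-6 - 2*4 + 3*(-2) - 2*4) = 0*(-6 - 8 - 6 - 8) = 0*(-28) = 0)
(313 - (-1)*551)*x(-5, 6 + 0*(-2)) = (313 - (-1)*551)*0 = (313 - 1*(-551))*0 = (313 + 551)*0 = 864*0 = 0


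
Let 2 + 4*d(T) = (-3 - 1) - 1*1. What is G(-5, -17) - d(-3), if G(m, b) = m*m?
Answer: 107/4 ≈ 26.750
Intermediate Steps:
G(m, b) = m**2
d(T) = -7/4 (d(T) = -1/2 + ((-3 - 1) - 1*1)/4 = -1/2 + (-4 - 1)/4 = -1/2 + (1/4)*(-5) = -1/2 - 5/4 = -7/4)
G(-5, -17) - d(-3) = (-5)**2 - 1*(-7/4) = 25 + 7/4 = 107/4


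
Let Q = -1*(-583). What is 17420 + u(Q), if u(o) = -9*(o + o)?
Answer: 6926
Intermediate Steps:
Q = 583
u(o) = -18*o
17420 + u(Q) = 17420 - 18*583 = 17420 - 10494 = 6926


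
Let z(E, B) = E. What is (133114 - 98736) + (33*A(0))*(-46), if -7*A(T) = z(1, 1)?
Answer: 242164/7 ≈ 34595.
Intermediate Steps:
A(T) = -1/7 (A(T) = -1/7*1 = -1/7)
(133114 - 98736) + (33*A(0))*(-46) = (133114 - 98736) + (33*(-1/7))*(-46) = 34378 - 33/7*(-46) = 34378 + 1518/7 = 242164/7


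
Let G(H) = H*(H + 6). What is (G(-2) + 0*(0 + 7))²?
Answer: 64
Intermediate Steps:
G(H) = H*(6 + H)
(G(-2) + 0*(0 + 7))² = (-2*(6 - 2) + 0*(0 + 7))² = (-2*4 + 0*7)² = (-8 + 0)² = (-8)² = 64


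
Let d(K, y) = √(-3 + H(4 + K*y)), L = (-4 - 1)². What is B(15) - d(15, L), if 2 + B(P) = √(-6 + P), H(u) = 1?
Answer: 1 - I*√2 ≈ 1.0 - 1.4142*I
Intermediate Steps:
L = 25 (L = (-5)² = 25)
d(K, y) = I*√2 (d(K, y) = √(-3 + 1) = √(-2) = I*√2)
B(P) = -2 + √(-6 + P)
B(15) - d(15, L) = (-2 + √(-6 + 15)) - I*√2 = (-2 + √9) - I*√2 = (-2 + 3) - I*√2 = 1 - I*√2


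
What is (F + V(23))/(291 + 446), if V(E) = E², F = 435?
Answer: 964/737 ≈ 1.3080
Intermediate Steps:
(F + V(23))/(291 + 446) = (435 + 23²)/(291 + 446) = (435 + 529)/737 = 964*(1/737) = 964/737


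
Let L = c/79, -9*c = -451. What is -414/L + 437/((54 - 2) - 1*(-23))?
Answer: -21879463/33825 ≈ -646.84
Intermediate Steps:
c = 451/9 (c = -⅑*(-451) = 451/9 ≈ 50.111)
L = 451/711 (L = (451/9)/79 = (451/9)*(1/79) = 451/711 ≈ 0.63432)
-414/L + 437/((54 - 2) - 1*(-23)) = -414/451/711 + 437/((54 - 2) - 1*(-23)) = -414*711/451 + 437/(52 + 23) = -294354/451 + 437/75 = -21879463/33825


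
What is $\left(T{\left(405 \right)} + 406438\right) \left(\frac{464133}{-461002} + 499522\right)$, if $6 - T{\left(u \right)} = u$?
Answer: $\frac{93502732752765529}{461002} \approx 2.0283 \cdot 10^{11}$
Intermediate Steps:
$T{\left(u \right)} = 6 - u$
$\left(T{\left(405 \right)} + 406438\right) \left(\frac{464133}{-461002} + 499522\right) = \left(\left(6 - 405\right) + 406438\right) \left(\frac{464133}{-461002} + 499522\right) = \left(\left(6 - 405\right) + 406438\right) \left(464133 \left(- \frac{1}{461002}\right) + 499522\right) = \left(-399 + 406438\right) \left(- \frac{464133}{461002} + 499522\right) = 406039 \cdot \frac{230280176911}{461002} = \frac{93502732752765529}{461002}$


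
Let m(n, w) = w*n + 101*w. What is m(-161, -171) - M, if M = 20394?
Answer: -10134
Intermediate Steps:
m(n, w) = 101*w + n*w (m(n, w) = n*w + 101*w = 101*w + n*w)
m(-161, -171) - M = -171*(101 - 161) - 1*20394 = -171*(-60) - 20394 = 10260 - 20394 = -10134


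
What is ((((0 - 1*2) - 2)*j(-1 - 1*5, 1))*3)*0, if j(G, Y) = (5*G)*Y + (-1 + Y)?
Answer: 0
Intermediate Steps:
j(G, Y) = -1 + Y + 5*G*Y (j(G, Y) = 5*G*Y + (-1 + Y) = -1 + Y + 5*G*Y)
((((0 - 1*2) - 2)*j(-1 - 1*5, 1))*3)*0 = ((((0 - 1*2) - 2)*(-1 + 1 + 5*(-1 - 1*5)*1))*3)*0 = ((((0 - 2) - 2)*(-1 + 1 + 5*(-1 - 5)*1))*3)*0 = (((-2 - 2)*(-1 + 1 + 5*(-6)*1))*3)*0 = (-4*(-1 + 1 - 30)*3)*0 = (-4*(-30)*3)*0 = (120*3)*0 = 360*0 = 0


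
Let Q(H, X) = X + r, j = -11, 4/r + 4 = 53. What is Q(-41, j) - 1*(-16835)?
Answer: 824380/49 ≈ 16824.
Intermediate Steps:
r = 4/49 (r = 4/(-4 + 53) = 4/49 ≈ 0.081633)
Q(H, X) = 4/49 + X (Q(H, X) = X + 4/49 = 4/49 + X)
Q(-41, j) - 1*(-16835) = (4/49 - 11) - 1*(-16835) = -535/49 + 16835 = 824380/49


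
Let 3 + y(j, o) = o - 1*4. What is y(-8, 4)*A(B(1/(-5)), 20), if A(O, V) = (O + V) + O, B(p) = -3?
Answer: -42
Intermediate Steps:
y(j, o) = -7 + o (y(j, o) = -3 + (o - 1*4) = -3 + (o - 4) = -3 + (-4 + o) = -7 + o)
A(O, V) = V + 2*O
y(-8, 4)*A(B(1/(-5)), 20) = (-7 + 4)*(20 + 2*(-3)) = -3*(20 - 6) = -3*14 = -42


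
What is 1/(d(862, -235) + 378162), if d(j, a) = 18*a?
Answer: 1/373932 ≈ 2.6743e-6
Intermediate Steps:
1/(d(862, -235) + 378162) = 1/(18*(-235) + 378162) = 1/(-4230 + 378162) = 1/373932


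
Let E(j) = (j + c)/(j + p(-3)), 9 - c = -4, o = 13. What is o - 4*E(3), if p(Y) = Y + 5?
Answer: ⅕ ≈ 0.20000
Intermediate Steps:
p(Y) = 5 + Y
c = 13 (c = 9 - (-2)*2*1 = 9 - (-2)*2 = 9 - 1*(-4) = 9 + 4 = 13)
E(j) = (13 + j)/(2 + j) (E(j) = (j + 13)/(j + (5 - 3)) = (13 + j)/(j + 2) = (13 + j)/(2 + j))
o - 4*E(3) = 13 - 4*(13 + 3)/(2 + 3) = 13 - 4*16/5 = 13 - 64/5 = ⅕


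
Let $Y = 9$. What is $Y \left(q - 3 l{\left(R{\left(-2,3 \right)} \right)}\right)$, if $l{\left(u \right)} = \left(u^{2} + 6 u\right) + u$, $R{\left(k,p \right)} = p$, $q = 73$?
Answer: $-153$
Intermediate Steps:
$l{\left(u \right)} = u^{2} + 7 u$
$Y \left(q - 3 l{\left(R{\left(-2,3 \right)} \right)}\right) = 9 \left(73 - 3 \cdot 3 \left(7 + 3\right)\right) = 9 \left(73 - 3 \cdot 3 \cdot 10\right) = 9 \left(73 - 90\right) = 9 \left(-17\right) = -153$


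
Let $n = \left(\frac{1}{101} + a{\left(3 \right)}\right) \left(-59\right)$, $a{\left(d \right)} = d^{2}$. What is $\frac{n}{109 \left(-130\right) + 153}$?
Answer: $\frac{53690}{1415717} \approx 0.037924$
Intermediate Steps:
$n = - \frac{53690}{101}$ ($n = \left(\frac{1}{101} + 3^{2}\right) \left(-59\right) = \left(\frac{1}{101} + 9\right) \left(-59\right) = \frac{910}{101} \left(-59\right) = - \frac{53690}{101} \approx -531.58$)
$\frac{n}{109 \left(-130\right) + 153} = - \frac{53690}{101 \left(109 \left(-130\right) + 153\right)} = - \frac{53690}{101 \left(-14170 + 153\right)} = - \frac{53690}{101 \left(-14017\right)} = \left(- \frac{53690}{101}\right) \left(- \frac{1}{14017}\right) = \frac{53690}{1415717}$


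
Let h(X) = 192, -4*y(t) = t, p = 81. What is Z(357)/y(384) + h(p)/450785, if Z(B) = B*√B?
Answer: 192/450785 - 119*√357/32 ≈ -70.263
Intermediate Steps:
y(t) = -t/4
Z(B) = B^(3/2)
Z(357)/y(384) + h(p)/450785 = 357^(3/2)/((-¼*384)) + 192/450785 = (357*√357)/(-96) + 192*(1/450785) = (357*√357)*(-1/96) + 192/450785 = -119*√357/32 + 192/450785 = 192/450785 - 119*√357/32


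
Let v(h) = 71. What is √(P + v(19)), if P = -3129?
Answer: I*√3058 ≈ 55.299*I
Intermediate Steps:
√(P + v(19)) = √(-3129 + 71) = √(-3058) = I*√3058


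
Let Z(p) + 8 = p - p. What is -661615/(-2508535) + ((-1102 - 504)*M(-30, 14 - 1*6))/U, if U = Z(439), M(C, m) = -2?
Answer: -402606075/1003414 ≈ -401.24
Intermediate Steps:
Z(p) = -8 (Z(p) = -8 + (p - p) = -8 + 0 = -8)
U = -8
-661615/(-2508535) + ((-1102 - 504)*M(-30, 14 - 1*6))/U = -661615/(-2508535) + ((-1102 - 504)*(-2))/(-8) = -661615*(-1/2508535) - 1606*(-2)*(-⅛) = 132323/501707 + 3212*(-⅛) = 132323/501707 - 803/2 = -402606075/1003414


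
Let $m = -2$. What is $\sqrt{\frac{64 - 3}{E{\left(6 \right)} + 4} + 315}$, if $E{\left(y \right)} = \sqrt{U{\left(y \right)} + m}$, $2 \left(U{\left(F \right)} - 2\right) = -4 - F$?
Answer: $\sqrt{\frac{1321 + 315 i \sqrt{5}}{4 + i \sqrt{5}}} \approx 18.073 - 0.1797 i$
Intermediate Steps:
$U{\left(F \right)} = - \frac{F}{2}$ ($U{\left(F \right)} = 2 + \frac{-4 - F}{2} = 2 - \left(2 + \frac{F}{2}\right) = - \frac{F}{2}$)
$E{\left(y \right)} = \sqrt{-2 - \frac{y}{2}}$ ($E{\left(y \right)} = \sqrt{- \frac{y}{2} - 2} = \sqrt{-2 - \frac{y}{2}}$)
$\sqrt{\frac{64 - 3}{E{\left(6 \right)} + 4} + 315} = \sqrt{\frac{64 - 3}{\frac{\sqrt{-8 - 12}}{2} + 4} + 315} = \sqrt{\frac{61}{\frac{\sqrt{-8 - 12}}{2} + 4} + 315} = \sqrt{\frac{61}{\frac{\sqrt{-20}}{2} + 4} + 315} = \sqrt{\frac{61}{\frac{2 i \sqrt{5}}{2} + 4} + 315} = \sqrt{\frac{61}{i \sqrt{5} + 4} + 315} = \sqrt{\frac{61}{4 + i \sqrt{5}} + 315} = \sqrt{315 + \frac{61}{4 + i \sqrt{5}}}$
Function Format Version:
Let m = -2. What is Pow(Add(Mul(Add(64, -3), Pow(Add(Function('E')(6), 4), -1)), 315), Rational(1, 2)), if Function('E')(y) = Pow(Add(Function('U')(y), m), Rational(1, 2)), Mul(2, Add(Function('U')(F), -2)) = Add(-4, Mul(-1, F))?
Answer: Pow(Mul(Pow(Add(4, Mul(I, Pow(5, Rational(1, 2)))), -1), Add(1321, Mul(315, I, Pow(5, Rational(1, 2))))), Rational(1, 2)) ≈ Add(18.073, Mul(-0.1797, I))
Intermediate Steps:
Function('U')(F) = Mul(Rational(-1, 2), F) (Function('U')(F) = Add(2, Mul(Rational(1, 2), Add(-4, Mul(-1, F)))) = Add(2, Add(-2, Mul(Rational(-1, 2), F))) = Mul(Rational(-1, 2), F))
Function('E')(y) = Pow(Add(-2, Mul(Rational(-1, 2), y)), Rational(1, 2)) (Function('E')(y) = Pow(Add(Mul(Rational(-1, 2), y), -2), Rational(1, 2)) = Pow(Add(-2, Mul(Rational(-1, 2), y)), Rational(1, 2)))
Pow(Add(Mul(Add(64, -3), Pow(Add(Function('E')(6), 4), -1)), 315), Rational(1, 2)) = Pow(Add(Mul(Add(64, -3), Pow(Add(Mul(Rational(1, 2), Pow(Add(-8, Mul(-2, 6)), Rational(1, 2))), 4), -1)), 315), Rational(1, 2)) = Pow(Add(Mul(61, Pow(Add(Mul(Rational(1, 2), Pow(Add(-8, -12), Rational(1, 2))), 4), -1)), 315), Rational(1, 2)) = Pow(Add(Mul(61, Pow(Add(Mul(Rational(1, 2), Pow(-20, Rational(1, 2))), 4), -1)), 315), Rational(1, 2)) = Pow(Add(Mul(61, Pow(Add(Mul(Rational(1, 2), Mul(2, I, Pow(5, Rational(1, 2)))), 4), -1)), 315), Rational(1, 2)) = Pow(Add(Mul(61, Pow(Add(Mul(I, Pow(5, Rational(1, 2))), 4), -1)), 315), Rational(1, 2)) = Pow(Add(Mul(61, Pow(Add(4, Mul(I, Pow(5, Rational(1, 2)))), -1)), 315), Rational(1, 2)) = Pow(Add(315, Mul(61, Pow(Add(4, Mul(I, Pow(5, Rational(1, 2)))), -1))), Rational(1, 2))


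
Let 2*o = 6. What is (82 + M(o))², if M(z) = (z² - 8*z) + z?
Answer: 4900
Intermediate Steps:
o = 3 (o = (½)*6 = 3)
M(z) = z² - 7*z
(82 + M(o))² = (82 + 3*(-7 + 3))² = (82 + 3*(-4))² = (82 - 12)² = 70² = 4900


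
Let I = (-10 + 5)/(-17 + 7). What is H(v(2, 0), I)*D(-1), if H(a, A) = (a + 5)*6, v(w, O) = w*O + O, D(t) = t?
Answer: -30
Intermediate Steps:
I = 1/2 (I = -5/(-10) = -5*(-1/10) = 1/2 ≈ 0.50000)
v(w, O) = O + O*w (v(w, O) = O*w + O = O + O*w)
H(a, A) = 30 + 6*a (H(a, A) = (5 + a)*6 = 30 + 6*a)
H(v(2, 0), I)*D(-1) = (30 + 6*(0*(1 + 2)))*(-1) = (30 + 6*(0*3))*(-1) = (30 + 6*0)*(-1) = (30 + 0)*(-1) = 30*(-1) = -30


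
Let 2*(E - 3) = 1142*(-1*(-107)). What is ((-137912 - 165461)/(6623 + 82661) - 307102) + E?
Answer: -21964345941/89284 ≈ -2.4601e+5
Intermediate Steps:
E = 61100 (E = 3 + (1142*(-1*(-107)))/2 = 3 + (1142*107)/2 = 3 + (1/2)*122194 = 3 + 61097 = 61100)
((-137912 - 165461)/(6623 + 82661) - 307102) + E = ((-137912 - 165461)/(6623 + 82661) - 307102) + 61100 = (-303373/89284 - 307102) + 61100 = -27419598341/89284 + 61100 = -21964345941/89284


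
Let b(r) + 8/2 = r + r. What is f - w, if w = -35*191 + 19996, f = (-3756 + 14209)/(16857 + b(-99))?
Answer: -221684252/16655 ≈ -13310.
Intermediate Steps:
b(r) = -4 + 2*r (b(r) = -4 + (r + r) = -4 + 2*r)
f = 10453/16655 (f = (-3756 + 14209)/(16857 + (-4 + 2*(-99))) = 10453/(16857 + (-4 - 198)) = 10453/(16857 - 202) = 10453/16655 ≈ 0.62762)
w = 13311 (w = -6685 + 19996 = 13311)
f - w = 10453/16655 - 1*13311 = 10453/16655 - 13311 = -221684252/16655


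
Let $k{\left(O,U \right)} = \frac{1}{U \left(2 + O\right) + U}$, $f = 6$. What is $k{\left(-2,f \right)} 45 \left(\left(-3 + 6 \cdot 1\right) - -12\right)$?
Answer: $\frac{225}{2} \approx 112.5$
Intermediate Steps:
$k{\left(O,U \right)} = \frac{1}{U + U \left(2 + O\right)}$
$k{\left(-2,f \right)} 45 \left(\left(-3 + 6 \cdot 1\right) - -12\right) = \frac{1}{6 \left(3 - 2\right)} 45 \left(\left(-3 + 6 \cdot 1\right) - -12\right) = \frac{1}{6 \cdot 1} \cdot 45 \left(\left(-3 + 6\right) + 12\right) = \frac{1}{6} \cdot 1 \cdot 45 \left(3 + 12\right) = \frac{1}{6} \cdot 45 \cdot 15 = \frac{15}{2} \cdot 15 = \frac{225}{2}$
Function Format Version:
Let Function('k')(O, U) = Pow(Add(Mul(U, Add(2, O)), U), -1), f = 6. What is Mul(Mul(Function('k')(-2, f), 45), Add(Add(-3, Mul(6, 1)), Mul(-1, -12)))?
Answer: Rational(225, 2) ≈ 112.50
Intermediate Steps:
Function('k')(O, U) = Pow(Add(U, Mul(U, Add(2, O))), -1)
Mul(Mul(Function('k')(-2, f), 45), Add(Add(-3, Mul(6, 1)), Mul(-1, -12))) = Mul(Mul(Mul(Pow(6, -1), Pow(Add(3, -2), -1)), 45), Add(Add(-3, Mul(6, 1)), Mul(-1, -12))) = Mul(Mul(Mul(Rational(1, 6), Pow(1, -1)), 45), Add(Add(-3, 6), 12)) = Mul(Mul(Mul(Rational(1, 6), 1), 45), Add(3, 12)) = Mul(Mul(Rational(1, 6), 45), 15) = Mul(Rational(15, 2), 15) = Rational(225, 2)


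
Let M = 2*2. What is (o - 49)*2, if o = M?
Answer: -90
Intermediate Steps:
M = 4
o = 4
(o - 49)*2 = (4 - 49)*2 = -45*2 = -90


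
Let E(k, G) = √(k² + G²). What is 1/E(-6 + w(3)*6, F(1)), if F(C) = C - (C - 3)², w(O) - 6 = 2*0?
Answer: √101/303 ≈ 0.033168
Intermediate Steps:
w(O) = 6 (w(O) = 6 + 2*0 = 6 + 0 = 6)
F(C) = C - (-3 + C)²
E(k, G) = √(G² + k²)
1/E(-6 + w(3)*6, F(1)) = 1/(√((1 - (-3 + 1)²)² + (-6 + 6*6)²)) = 1/(√((1 - 1*(-2)²)² + (-6 + 36)²)) = 1/(√((1 - 1*4)² + 30²)) = 1/(√((1 - 4)² + 900)) = 1/(√((-3)² + 900)) = 1/(√(9 + 900)) = 1/(√909) = 1/(3*√101) = √101/303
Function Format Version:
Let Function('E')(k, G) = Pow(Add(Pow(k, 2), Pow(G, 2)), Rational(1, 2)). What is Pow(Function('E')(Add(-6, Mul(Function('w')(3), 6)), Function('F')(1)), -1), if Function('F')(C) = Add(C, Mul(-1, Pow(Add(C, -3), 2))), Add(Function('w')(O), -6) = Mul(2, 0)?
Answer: Mul(Rational(1, 303), Pow(101, Rational(1, 2))) ≈ 0.033168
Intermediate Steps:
Function('w')(O) = 6 (Function('w')(O) = Add(6, Mul(2, 0)) = Add(6, 0) = 6)
Function('F')(C) = Add(C, Mul(-1, Pow(Add(-3, C), 2)))
Function('E')(k, G) = Pow(Add(Pow(G, 2), Pow(k, 2)), Rational(1, 2))
Pow(Function('E')(Add(-6, Mul(Function('w')(3), 6)), Function('F')(1)), -1) = Pow(Pow(Add(Pow(Add(1, Mul(-1, Pow(Add(-3, 1), 2))), 2), Pow(Add(-6, Mul(6, 6)), 2)), Rational(1, 2)), -1) = Pow(Pow(Add(Pow(Add(1, Mul(-1, Pow(-2, 2))), 2), Pow(Add(-6, 36), 2)), Rational(1, 2)), -1) = Pow(Pow(Add(Pow(Add(1, Mul(-1, 4)), 2), Pow(30, 2)), Rational(1, 2)), -1) = Pow(Pow(Add(Pow(Add(1, -4), 2), 900), Rational(1, 2)), -1) = Pow(Pow(Add(Pow(-3, 2), 900), Rational(1, 2)), -1) = Pow(Pow(Add(9, 900), Rational(1, 2)), -1) = Pow(Pow(909, Rational(1, 2)), -1) = Pow(Mul(3, Pow(101, Rational(1, 2))), -1) = Mul(Rational(1, 303), Pow(101, Rational(1, 2)))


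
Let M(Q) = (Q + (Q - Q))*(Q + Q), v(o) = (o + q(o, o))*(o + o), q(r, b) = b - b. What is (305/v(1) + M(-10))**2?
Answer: 497025/4 ≈ 1.2426e+5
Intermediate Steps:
q(r, b) = 0
v(o) = 2*o**2 (v(o) = (o + 0)*(o + o) = o*(2*o) = 2*o**2)
M(Q) = 2*Q**2 (M(Q) = (Q + 0)*(2*Q) = Q*(2*Q) = 2*Q**2)
(305/v(1) + M(-10))**2 = (305/((2*1**2)) + 2*(-10)**2)**2 = (305/((2*1)) + 2*100)**2 = (305/2 + 200)**2 = (705/2)**2 = 497025/4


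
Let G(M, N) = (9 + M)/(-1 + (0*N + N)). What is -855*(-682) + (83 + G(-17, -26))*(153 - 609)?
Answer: 4906142/9 ≈ 5.4513e+5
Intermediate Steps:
G(M, N) = (9 + M)/(-1 + N) (G(M, N) = (9 + M)/(-1 + (0 + N)) = (9 + M)/(-1 + N))
-855*(-682) + (83 + G(-17, -26))*(153 - 609) = -855*(-682) + (83 + (9 - 17)/(-1 - 26))*(153 - 609) = 583110 + (83 - 8/(-27))*(-456) = 583110 + (83 - 1/27*(-8))*(-456) = 583110 + (83 + 8/27)*(-456) = 583110 + (2249/27)*(-456) = 583110 - 341848/9 = 4906142/9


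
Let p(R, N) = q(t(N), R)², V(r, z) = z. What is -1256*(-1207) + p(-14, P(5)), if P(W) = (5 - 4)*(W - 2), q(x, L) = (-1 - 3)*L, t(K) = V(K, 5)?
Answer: 1519128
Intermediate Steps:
t(K) = 5
q(x, L) = -4*L
P(W) = -2 + W (P(W) = 1*(-2 + W) = -2 + W)
p(R, N) = 16*R² (p(R, N) = (-4*R)² = 16*R²)
-1256*(-1207) + p(-14, P(5)) = -1256*(-1207) + 16*(-14)² = 1515992 + 16*196 = 1515992 + 3136 = 1519128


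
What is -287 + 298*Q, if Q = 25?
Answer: 7163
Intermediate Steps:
-287 + 298*Q = -287 + 298*25 = -287 + 7450 = 7163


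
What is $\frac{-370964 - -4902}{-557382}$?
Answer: $\frac{183031}{278691} \approx 0.65675$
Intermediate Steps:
$\frac{-370964 - -4902}{-557382} = \left(-370964 + 4902\right) \left(- \frac{1}{557382}\right) = \left(-366062\right) \left(- \frac{1}{557382}\right) = \frac{183031}{278691}$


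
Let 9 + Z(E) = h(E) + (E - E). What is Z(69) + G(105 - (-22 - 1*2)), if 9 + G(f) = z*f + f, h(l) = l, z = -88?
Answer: -11172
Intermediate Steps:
G(f) = -9 - 87*f (G(f) = -9 + (-88*f + f) = -9 - 87*f)
Z(E) = -9 + E (Z(E) = -9 + (E + (E - E)) = -9 + (E + 0) = -9 + E)
Z(69) + G(105 - (-22 - 1*2)) = (-9 + 69) + (-9 - 87*(105 - (-22 - 1*2))) = 60 + (-9 - 87*(105 - (-22 - 2))) = 60 + (-9 - 87*(105 - 1*(-24))) = 60 + (-9 - 87*(105 + 24)) = 60 + (-9 - 87*129) = 60 + (-9 - 11223) = 60 - 11232 = -11172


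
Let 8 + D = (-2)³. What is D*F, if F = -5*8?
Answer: 640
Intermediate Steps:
F = -40
D = -16 (D = -8 + (-2)³ = -8 - 8 = -16)
D*F = -16*(-40) = 640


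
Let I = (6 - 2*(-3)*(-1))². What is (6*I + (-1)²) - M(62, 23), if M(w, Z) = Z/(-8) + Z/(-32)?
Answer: 147/32 ≈ 4.5938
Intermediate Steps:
M(w, Z) = -5*Z/32 (M(w, Z) = Z*(-⅛) + Z*(-1/32) = -Z/8 - Z/32 = -5*Z/32)
I = 0 (I = (6 + 6*(-1))² = (6 - 6)² = 0² = 0)
(6*I + (-1)²) - M(62, 23) = (6*0 + (-1)²) - (-5)*23/32 = (0 + 1) - 1*(-115/32) = 1 + 115/32 = 147/32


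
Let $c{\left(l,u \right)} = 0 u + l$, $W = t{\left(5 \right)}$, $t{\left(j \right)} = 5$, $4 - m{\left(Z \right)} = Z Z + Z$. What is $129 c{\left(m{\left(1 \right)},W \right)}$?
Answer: $258$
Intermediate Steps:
$m{\left(Z \right)} = 4 - Z - Z^{2}$ ($m{\left(Z \right)} = 4 - \left(Z Z + Z\right) = 4 - \left(Z^{2} + Z\right) = 4 - \left(Z + Z^{2}\right) = 4 - Z - Z^{2}$)
$W = 5$
$c{\left(l,u \right)} = l$ ($c{\left(l,u \right)} = 0 + l = l$)
$129 c{\left(m{\left(1 \right)},W \right)} = 129 \left(4 - 1 - 1^{2}\right) = 129 \left(4 - 1 - 1\right) = 129 \cdot 2 = 258$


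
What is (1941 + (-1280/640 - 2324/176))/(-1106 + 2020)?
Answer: 84735/40216 ≈ 2.1070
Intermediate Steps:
(1941 + (-1280/640 - 2324/176))/(-1106 + 2020) = (1941 + (-1280*1/640 - 2324*1/176))/914 = (1941 + (-2 - 581/44))*(1/914) = (1941 - 669/44)*(1/914) = (84735/44)*(1/914) = 84735/40216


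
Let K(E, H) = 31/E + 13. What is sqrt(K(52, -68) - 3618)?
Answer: 11*I*sqrt(20137)/26 ≈ 60.037*I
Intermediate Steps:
K(E, H) = 13 + 31/E
sqrt(K(52, -68) - 3618) = sqrt((13 + 31/52) - 3618) = sqrt(707/52 - 3618) = sqrt(-187429/52) = 11*I*sqrt(20137)/26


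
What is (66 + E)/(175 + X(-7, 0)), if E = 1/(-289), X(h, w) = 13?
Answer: 19073/54332 ≈ 0.35105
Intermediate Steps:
E = -1/289 ≈ -0.0034602
(66 + E)/(175 + X(-7, 0)) = (66 - 1/289)/(175 + 13) = (19073/289)/188 = (19073/289)*(1/188) = 19073/54332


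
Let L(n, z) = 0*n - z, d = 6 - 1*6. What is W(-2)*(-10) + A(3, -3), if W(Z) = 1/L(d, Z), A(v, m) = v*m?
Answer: -14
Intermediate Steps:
d = 0 (d = 6 - 6 = 0)
A(v, m) = m*v
L(n, z) = -z (L(n, z) = 0 - z = -z)
W(Z) = -1/Z (W(Z) = 1/(-Z) = -1/Z)
W(-2)*(-10) + A(3, -3) = -1/(-2)*(-10) - 3*3 = -1*(-½)*(-10) - 9 = (½)*(-10) - 9 = -5 - 9 = -14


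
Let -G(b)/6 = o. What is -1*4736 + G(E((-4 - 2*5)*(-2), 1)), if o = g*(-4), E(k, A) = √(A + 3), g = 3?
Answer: -4664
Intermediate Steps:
E(k, A) = √(3 + A)
o = -12 (o = 3*(-4) = -12)
G(b) = 72 (G(b) = -6*(-12) = 72)
-1*4736 + G(E((-4 - 2*5)*(-2), 1)) = -1*4736 + 72 = -4736 + 72 = -4664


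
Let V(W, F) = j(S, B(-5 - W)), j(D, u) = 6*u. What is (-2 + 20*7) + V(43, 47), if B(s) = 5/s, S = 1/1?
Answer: 1099/8 ≈ 137.38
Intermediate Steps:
S = 1
V(W, F) = 30/(-5 - W) (V(W, F) = 6*(5/(-5 - W)) = 30/(-5 - W))
(-2 + 20*7) + V(43, 47) = (-2 + 20*7) - 30/(5 + 43) = (-2 + 140) - 30/48 = 138 - 30*1/48 = 138 - 5/8 = 1099/8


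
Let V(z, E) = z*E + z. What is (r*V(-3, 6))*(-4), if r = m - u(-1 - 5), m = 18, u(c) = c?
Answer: 2016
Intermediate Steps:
V(z, E) = z + E*z (V(z, E) = E*z + z = z + E*z)
r = 24 (r = 18 - (-1 - 5) = 18 - 1*(-6) = 18 + 6 = 24)
(r*V(-3, 6))*(-4) = (24*(-3*(1 + 6)))*(-4) = (24*(-3*7))*(-4) = (24*(-21))*(-4) = -504*(-4) = 2016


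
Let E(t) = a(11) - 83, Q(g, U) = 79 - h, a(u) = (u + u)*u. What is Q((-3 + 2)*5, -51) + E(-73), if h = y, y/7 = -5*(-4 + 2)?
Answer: 168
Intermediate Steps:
y = 70 (y = 7*(-5*(-4 + 2)) = 7*(-5*(-2)) = 7*10 = 70)
a(u) = 2*u² (a(u) = (2*u)*u = 2*u²)
h = 70
Q(g, U) = 9 (Q(g, U) = 79 - 1*70 = 79 - 70 = 9)
E(t) = 159 (E(t) = 2*11² - 83 = 2*121 - 83 = 242 - 83 = 159)
Q((-3 + 2)*5, -51) + E(-73) = 9 + 159 = 168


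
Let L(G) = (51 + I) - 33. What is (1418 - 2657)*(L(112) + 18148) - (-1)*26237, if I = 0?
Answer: -22481437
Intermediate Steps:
L(G) = 18 (L(G) = (51 + 0) - 33 = 51 - 33 = 18)
(1418 - 2657)*(L(112) + 18148) - (-1)*26237 = (1418 - 2657)*(18 + 18148) - (-1)*26237 = -1239*18166 - 1*(-26237) = -22507674 + 26237 = -22481437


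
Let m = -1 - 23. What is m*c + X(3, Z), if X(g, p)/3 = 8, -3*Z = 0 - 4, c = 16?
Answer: -360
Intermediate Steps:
m = -24
Z = 4/3 (Z = -(0 - 4)/3 = -1/3*(-4) = 4/3 ≈ 1.3333)
X(g, p) = 24 (X(g, p) = 3*8 = 24)
m*c + X(3, Z) = -24*16 + 24 = -384 + 24 = -360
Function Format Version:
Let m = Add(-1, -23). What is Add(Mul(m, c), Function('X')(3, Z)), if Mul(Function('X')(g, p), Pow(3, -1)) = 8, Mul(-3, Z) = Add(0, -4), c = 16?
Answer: -360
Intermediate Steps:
m = -24
Z = Rational(4, 3) (Z = Mul(Rational(-1, 3), Add(0, -4)) = Mul(Rational(-1, 3), -4) = Rational(4, 3) ≈ 1.3333)
Function('X')(g, p) = 24 (Function('X')(g, p) = Mul(3, 8) = 24)
Add(Mul(m, c), Function('X')(3, Z)) = Add(Mul(-24, 16), 24) = Add(-384, 24) = -360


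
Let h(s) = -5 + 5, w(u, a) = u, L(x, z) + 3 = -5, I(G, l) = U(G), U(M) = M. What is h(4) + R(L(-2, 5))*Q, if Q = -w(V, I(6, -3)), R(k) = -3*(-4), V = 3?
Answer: -36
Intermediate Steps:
I(G, l) = G
L(x, z) = -8 (L(x, z) = -3 - 5 = -8)
h(s) = 0
R(k) = 12
Q = -3 (Q = -1*3 = -3)
h(4) + R(L(-2, 5))*Q = 0 + 12*(-3) = 0 - 36 = -36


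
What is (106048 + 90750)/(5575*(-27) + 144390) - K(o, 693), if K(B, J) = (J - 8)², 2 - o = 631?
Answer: -2878892173/6135 ≈ -4.6926e+5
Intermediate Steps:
o = -629 (o = 2 - 1*631 = 2 - 631 = -629)
K(B, J) = (-8 + J)²
(106048 + 90750)/(5575*(-27) + 144390) - K(o, 693) = (106048 + 90750)/(5575*(-27) + 144390) - (-8 + 693)² = 196798/(-150525 + 144390) - 1*685² = 196798/(-6135) - 1*469225 = 196798*(-1/6135) - 469225 = -196798/6135 - 469225 = -2878892173/6135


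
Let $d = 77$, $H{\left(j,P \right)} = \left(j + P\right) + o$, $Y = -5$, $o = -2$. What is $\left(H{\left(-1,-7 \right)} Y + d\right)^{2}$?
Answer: $16129$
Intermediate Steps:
$H{\left(j,P \right)} = -2 + P + j$ ($H{\left(j,P \right)} = \left(j + P\right) - 2 = \left(P + j\right) - 2 = -2 + P + j$)
$\left(H{\left(-1,-7 \right)} Y + d\right)^{2} = \left(\left(-2 - 7 - 1\right) \left(-5\right) + 77\right)^{2} = \left(\left(-10\right) \left(-5\right) + 77\right)^{2} = \left(50 + 77\right)^{2} = 127^{2} = 16129$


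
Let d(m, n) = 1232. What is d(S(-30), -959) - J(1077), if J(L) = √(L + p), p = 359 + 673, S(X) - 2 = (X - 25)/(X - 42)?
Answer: 1232 - √2109 ≈ 1186.1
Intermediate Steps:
S(X) = 2 + (-25 + X)/(-42 + X) (S(X) = 2 + (X - 25)/(X - 42) = 2 + (-25 + X)/(-42 + X))
p = 1032
J(L) = √(1032 + L) (J(L) = √(L + 1032) = √(1032 + L))
d(S(-30), -959) - J(1077) = 1232 - √(1032 + 1077) = 1232 - √2109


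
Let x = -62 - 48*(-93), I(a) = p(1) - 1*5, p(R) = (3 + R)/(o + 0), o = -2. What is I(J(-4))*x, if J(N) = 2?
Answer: -30814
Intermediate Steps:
p(R) = -3/2 - R/2 (p(R) = (3 + R)/(-2 + 0) = (3 + R)/(-2) = (3 + R)*(-½) = -3/2 - R/2)
I(a) = -7 (I(a) = (-3/2 - ½*1) - 1*5 = (-3/2 - ½) - 5 = -2 - 5 = -7)
x = 4402 (x = -62 + 4464 = 4402)
I(J(-4))*x = -7*4402 = -30814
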